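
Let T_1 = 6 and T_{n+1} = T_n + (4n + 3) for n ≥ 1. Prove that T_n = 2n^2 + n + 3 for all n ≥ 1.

Base case: T_1 = 6, and 2·1^2 + 1 + 3 = 6.
Assume T_m = 2m^2 + m + 3.
Then T_{m+1} = T_m + (4m + 3) = (2m^2 + m + 3) + (4m + 3) = 2m^2 + 5m + 6,
and 2·(m+1)^2 + (m+1) + 3 = 2m^2 + 5m + 6.
Hence T_n = 2n^2 + n + 3 for every n ≥ 1, by induction.

T_n = 2n^2 + n + 3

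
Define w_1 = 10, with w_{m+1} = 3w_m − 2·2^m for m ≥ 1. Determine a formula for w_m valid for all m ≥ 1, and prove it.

Claim: w_m = 2·3^m + 2·2^m.

Base case: w_1 = 10, and 2·3^1 + 2·2^1 = 6 + 4 = 10.
Assume w_j = 2·3^j + 2·2^j for some j ≥ 1.
Then w_{j+1} = 3w_j − 2·2^j = 3·(2·3^j + 2·2^j) − 2·2^j = 2·3^{j+1} + 6·2^j − 2·2^j = 2·3^{j+1} + 4·2^j = 2·3^{j+1} + 2·2^{j+1}.
By induction, w_m = 2·3^m + 2·2^m for all m ≥ 1.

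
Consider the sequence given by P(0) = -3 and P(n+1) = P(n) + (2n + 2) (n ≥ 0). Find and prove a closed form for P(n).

Claim: P(n) = n^2 + n − 3.

Base case: P(0) = -3, and 0^2 + 0 − 3 = -3.
Assume P(r) = r^2 + r − 3.
Then P(r+1) = P(r) + (2r + 2) = (r^2 + r − 3) + (2r + 2) = r^2 + 3r − 1,
and (r+1)^2 + (r+1) − 3 = r^2 + 3r − 1.
Hence P(n) = n^2 + n − 3 for every n ≥ 0, by induction.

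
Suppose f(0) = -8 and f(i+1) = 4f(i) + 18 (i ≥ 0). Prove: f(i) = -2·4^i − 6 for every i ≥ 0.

Base case: f(0) = -8, and -2·4^0 − 6 = -2 − 6 = -8.
Assume f(m) = -2·4^m − 6 for some m ≥ 0.
Then f(m+1) = 4f(m) + 18 = 4·(-2·4^m − 6) + 18 = -8·4^m − 24 + 18 = -2·4^{m+1} − 6.
So the formula holds for m+1, and by induction f(i) = -2·4^i − 6 for all i ≥ 0.

f(i) = -2·4^i − 6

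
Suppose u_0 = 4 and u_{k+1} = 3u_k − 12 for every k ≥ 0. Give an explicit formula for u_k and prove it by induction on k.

Claim: u_k = -2·3^k + 6.

Base case: u_0 = 4, and -2·3^0 + 6 = -2 + 6 = 4.
Assume u_j = -2·3^j + 6 for some j ≥ 0.
Then u_{j+1} = 3u_j − 12 = 3·(-2·3^j + 6) − 12 = -6·3^j + 18 − 12 = -2·3^{j+1} + 6.
This completes the inductive step, so u_k = -2·3^k + 6 for all k ≥ 0.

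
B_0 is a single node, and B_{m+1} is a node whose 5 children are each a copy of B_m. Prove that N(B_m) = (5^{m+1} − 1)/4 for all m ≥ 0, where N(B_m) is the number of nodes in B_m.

Base case: N(B_0) = 1, and (5^{0+1} − 1)/4 = 1.
Assume N(B_k) = (5^{k+1} − 1)/4.
Then N(B_{k+1}) = 1 + 5N(B_k) = 1 + 5·(5^{k+1} − 1)/4 = 1 + (5^{k+2} − 5)/4 = (4 + 5^{k+2} − 5)/4 = (5^{k+2} − 1)/4.
So the formula holds for k+1, and by induction N(B_m) = (5^{m+1} − 1)/4 for all m ≥ 0.

N(B_m) = (5^{m+1} − 1)/4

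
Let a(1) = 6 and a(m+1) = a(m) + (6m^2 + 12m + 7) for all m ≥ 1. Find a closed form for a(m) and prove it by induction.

Claim: a(m) = 2m^3 + 3m^2 + 2m − 1.

Base case: a(1) = 6, and 2·1^3 + 3·1^2 + 2·1 − 1 = 6.
Assume a(k) = 2k^3 + 3k^2 + 2k − 1.
Then a(k+1) = a(k) + (6k^2 + 12k + 7) = (2k^3 + 3k^2 + 2k − 1) + (6k^2 + 12k + 7) = 2k^3 + 9k^2 + 14k + 6,
and 2·(k+1)^3 + 3·(k+1)^2 + 2·(k+1) − 1 = 2k^3 + 9k^2 + 14k + 6.
This completes the inductive step, so a(m) = 2m^3 + 3m^2 + 2m − 1 for all m ≥ 1.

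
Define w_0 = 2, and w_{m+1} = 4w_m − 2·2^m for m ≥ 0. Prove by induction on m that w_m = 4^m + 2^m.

Base case: w_0 = 2, and 4^0 + 2^0 = 1 + 1 = 2.
Assume w_j = 4^j + 2^j for some j ≥ 0.
Then w_{j+1} = 4w_j − 2·2^j = 4·(4^j + 2^j) − 2·2^j = 4^{j+1} + 4·2^j − 2·2^j = 4^{j+1} + 2·2^j = 4^{j+1} + 2^{j+1}.
This completes the inductive step, so w_m = 4^m + 2^m for all m ≥ 0.

w_m = 4^m + 2^m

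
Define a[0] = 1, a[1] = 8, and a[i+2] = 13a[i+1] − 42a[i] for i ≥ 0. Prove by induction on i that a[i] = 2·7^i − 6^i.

Base cases: a[0] = 1 and 2·7^0 − 6^0 = 1; a[1] = 8 and 2·7^1 − 6^1 = 8.
Assume a[t] = 2·7^t − 6^t for all 0 ≤ t ≤ j, where j ≥ 1.
Then a[j+1] = 13a[j] − 42a[j−1] = 13·(2·7^j − 6^j) − 42·(2·7^{j−1} − 6^{j−1}) = 2·(13·7 − 42)7^{j−1} − (13·6 − 42)6^{j−1} = 98·7^{j−1} − 36·6^{j−1} = 2·7^{j+1} − 6^{j+1}.
By strong induction, a[i] = 2·7^i − 6^i for all i ≥ 0.

a[i] = 2·7^i − 6^i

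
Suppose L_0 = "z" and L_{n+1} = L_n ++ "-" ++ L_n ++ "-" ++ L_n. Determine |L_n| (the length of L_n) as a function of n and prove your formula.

Claim: |L_n| = 2·3^n − 1.

Base case: |L_0| = 1, and 2·3^0 − 1 = 1.
Assume |L_j| = 2·3^j − 1.
Then |L_{j+1}| = 3|L_j| + 2 = 3(2·3^j − 1) + 2 = 2·3^{j+1} − 3 + 2 = 2·3^{j+1} − 1.
By induction, |L_n| = 2·3^n − 1 for all n ≥ 0.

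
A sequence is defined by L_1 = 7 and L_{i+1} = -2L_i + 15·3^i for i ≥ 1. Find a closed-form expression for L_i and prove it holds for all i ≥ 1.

Claim: L_i = (-2)^i + 3·3^i.

Base case: L_1 = 7, and (-2)^1 + 3·3^1 = -2 + 9 = 7.
Assume L_r = (-2)^r + 3·3^r for some r ≥ 1.
Then L_{r+1} = -2L_r + 15·3^r = -2·((-2)^r + 3·3^r) + 15·3^r = (-2)^{r+1} − 6·3^r + 15·3^r = (-2)^{r+1} + 9·3^r = (-2)^{r+1} + 3·3^{r+1}.
By induction, L_i = (-2)^i + 3·3^i for all i ≥ 1.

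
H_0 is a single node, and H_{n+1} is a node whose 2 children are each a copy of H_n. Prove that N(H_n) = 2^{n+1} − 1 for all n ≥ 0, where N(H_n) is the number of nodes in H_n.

Base case: N(H_0) = 1, and 2^{0+1} − 1 = 1.
Assume N(H_m) = 2^{m+1} − 1.
Then N(H_{m+1}) = 1 + 2N(H_m) = 1 + 2(2^{m+1} − 1) = 2^{m+2} − 2 + 1 = 2^{m+2} − 1.
Hence N(H_n) = 2^{n+1} − 1 for every n ≥ 0, by induction.

N(H_n) = 2^{n+1} − 1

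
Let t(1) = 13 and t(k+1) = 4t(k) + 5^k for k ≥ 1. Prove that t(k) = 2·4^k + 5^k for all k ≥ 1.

Base case: t(1) = 13, and 2·4^1 + 5^1 = 8 + 5 = 13.
Assume t(m) = 2·4^m + 5^m for some m ≥ 1.
Then t(m+1) = 4t(m) + 5^m = 4·(2·4^m + 5^m) + 5^m = 2·4^{m+1} + 4·5^m + 5^m = 2·4^{m+1} + 5·5^m = 2·4^{m+1} + 5^{m+1}.
This completes the inductive step, so t(k) = 2·4^k + 5^k for all k ≥ 1.

t(k) = 2·4^k + 5^k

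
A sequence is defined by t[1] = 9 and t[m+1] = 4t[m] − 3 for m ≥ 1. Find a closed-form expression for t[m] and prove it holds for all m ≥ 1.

Claim: t[m] = 2·4^m + 1.

Base case: t[1] = 9, and 2·4^1 + 1 = 8 + 1 = 9.
Assume t[r] = 2·4^r + 1 for some r ≥ 1.
Then t[r+1] = 4t[r] − 3 = 4·(2·4^r + 1) − 3 = 8·4^r + 4 − 3 = 2·4^{r+1} + 1.
By induction, t[m] = 2·4^m + 1 for all m ≥ 1.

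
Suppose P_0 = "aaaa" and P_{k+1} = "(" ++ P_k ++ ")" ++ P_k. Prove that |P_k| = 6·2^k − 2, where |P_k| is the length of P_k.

Base case: |P_0| = 4, and 6·2^0 − 2 = 4.
Assume |P_j| = 6·2^j − 2.
Then |P_{j+1}| = 1 + |P_j| + 1 + |P_j| = 2|P_j| + 2 = 2(6·2^j − 2) + 2 = 6·2^{j+1} − 4 + 2 = 6·2^{j+1} − 2.
This completes the inductive step, so |P_k| = 6·2^k − 2 for all k ≥ 0.

|P_k| = 6·2^k − 2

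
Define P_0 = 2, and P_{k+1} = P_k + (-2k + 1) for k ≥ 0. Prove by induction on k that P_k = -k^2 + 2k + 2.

Base case: P_0 = 2, and -0^2 + 2·0 + 2 = 2.
Assume P_m = -m^2 + 2m + 2.
Then P_{m+1} = P_m + (-2m + 1) = (-m^2 + 2m + 2) + (-2m + 1) = -m^2 + 3,
and -(m+1)^2 + 2·(m+1) + 2 = -m^2 + 3.
By induction, P_k = -k^2 + 2k + 2 for all k ≥ 0.

P_k = -k^2 + 2k + 2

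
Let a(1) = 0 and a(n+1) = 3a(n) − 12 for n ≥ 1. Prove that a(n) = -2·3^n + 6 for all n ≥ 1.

Base case: a(1) = 0, and -2·3^1 + 6 = -6 + 6 = 0.
Assume a(k) = -2·3^k + 6 for some k ≥ 1.
Then a(k+1) = 3a(k) − 12 = 3·(-2·3^k + 6) − 12 = -6·3^k + 18 − 12 = -2·3^{k+1} + 6.
By induction, a(n) = -2·3^n + 6 for all n ≥ 1.

a(n) = -2·3^n + 6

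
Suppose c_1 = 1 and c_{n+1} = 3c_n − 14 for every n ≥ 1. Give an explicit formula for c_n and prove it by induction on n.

Claim: c_n = -2·3^n + 7.

Base case: c_1 = 1, and -2·3^1 + 7 = -6 + 7 = 1.
Assume c_r = -2·3^r + 7 for some r ≥ 1.
Then c_{r+1} = 3c_r − 14 = 3·(-2·3^r + 7) − 14 = -6·3^r + 21 − 14 = -2·3^{r+1} + 7.
By induction, c_n = -2·3^n + 7 for all n ≥ 1.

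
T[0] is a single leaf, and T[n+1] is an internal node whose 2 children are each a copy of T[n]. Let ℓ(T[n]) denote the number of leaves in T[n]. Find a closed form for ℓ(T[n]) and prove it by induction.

Claim: ℓ(T[n]) = 2^n.

Base case: ℓ(T[0]) = 1, and 2^0 = 1.
Assume ℓ(T[m]) = 2^m.
Then ℓ(T[m+1]) = 2·ℓ(T[m]) = 2·2^m = 2^{m+1}.
Hence ℓ(T[n]) = 2^n for every n ≥ 0, by induction.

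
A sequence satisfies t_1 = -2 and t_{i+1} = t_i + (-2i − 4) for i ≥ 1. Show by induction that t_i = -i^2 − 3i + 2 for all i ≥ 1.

Base case: t_1 = -2, and -1^2 − 3·1 + 2 = -2.
Assume t_r = -r^2 − 3r + 2.
Then t_{r+1} = t_r + (-2r − 4) = (-r^2 − 3r + 2) + (-2r − 4) = -r^2 − 5r − 2,
and -(r+1)^2 − 3·(r+1) + 2 = -r^2 − 5r − 2.
This completes the inductive step, so t_i = -i^2 − 3i + 2 for all i ≥ 1.

t_i = -i^2 − 3i + 2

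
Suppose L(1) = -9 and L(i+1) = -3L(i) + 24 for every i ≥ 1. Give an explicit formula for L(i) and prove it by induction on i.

Claim: L(i) = 5·(-3)^i + 6.

Base case: L(1) = -9, and 5·(-3)^1 + 6 = -15 + 6 = -9.
Assume L(m) = 5·(-3)^m + 6 for some m ≥ 1.
Then L(m+1) = -3L(m) + 24 = -3·(5·(-3)^m + 6) + 24 = -15·(-3)^m − 18 + 24 = 5·(-3)^{m+1} + 6.
This completes the inductive step, so L(i) = 5·(-3)^i + 6 for all i ≥ 1.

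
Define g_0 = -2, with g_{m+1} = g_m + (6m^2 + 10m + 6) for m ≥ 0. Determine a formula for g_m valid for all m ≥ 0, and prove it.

Claim: g_m = 2m^3 + 2m^2 + 2m − 2.

Base case: g_0 = -2, and 2·0^3 + 2·0^2 + 2·0 − 2 = -2.
Assume g_j = 2j^3 + 2j^2 + 2j − 2.
Then g_{j+1} = g_j + (6j^2 + 10j + 6) = (2j^3 + 2j^2 + 2j − 2) + (6j^2 + 10j + 6) = 2j^3 + 8j^2 + 12j + 4,
and 2·(j+1)^3 + 2·(j+1)^2 + 2·(j+1) − 2 = 2j^3 + 8j^2 + 12j + 4.
This completes the inductive step, so g_m = 2m^3 + 2m^2 + 2m − 2 for all m ≥ 0.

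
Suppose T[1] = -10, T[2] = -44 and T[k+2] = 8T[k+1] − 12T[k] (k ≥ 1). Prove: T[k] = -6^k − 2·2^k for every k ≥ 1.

Base cases: T[1] = -10 and -6^1 − 2·2^1 = -10; T[2] = -44 and -6^2 − 2·2^2 = -44.
Assume T[j] = -6^j − 2·2^j for all 1 ≤ j ≤ r, where r ≥ 2.
Then T[r+1] = 8T[r] − 12T[r−1] = 8·(-6^r − 2·2^r) − 12·(-6^{r−1} − 2·2^{r−1}) = -(8·6 − 12)6^{r−1} − 2·(8·2 − 12)2^{r−1} = -36·6^{r−1} − 8·2^{r−1} = -6^{r+1} − 2·2^{r+1}.
So the formula holds for r+1, and by strong induction T[k] = -6^k − 2·2^k for all k ≥ 1.

T[k] = -6^k − 2·2^k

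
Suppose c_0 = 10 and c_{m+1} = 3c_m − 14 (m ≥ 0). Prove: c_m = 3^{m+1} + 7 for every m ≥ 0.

Base case: c_0 = 10, and 3^{0+1} + 7 = 3 + 7 = 10.
Assume c_r = 3^{r+1} + 7 for some r ≥ 0.
Then c_{r+1} = 3c_r − 14 = 3·(3^{r+1} + 7) − 14 = 3^{r+2} + 21 − 14 = 3^{r+2} + 7.
By induction, c_m = 3^{m+1} + 7 for all m ≥ 0.

c_m = 3^{m+1} + 7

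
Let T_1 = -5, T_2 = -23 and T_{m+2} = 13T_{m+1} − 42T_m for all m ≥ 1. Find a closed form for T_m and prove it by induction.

Claim: T_m = 7^m − 2·6^m.

Base cases: T_1 = -5 and 7^1 − 2·6^1 = -5; T_2 = -23 and 7^2 − 2·6^2 = -23.
Assume T_i = 7^i − 2·6^i for all 1 ≤ i ≤ j, where j ≥ 2.
Then T_{j+1} = 13T_j − 42T_{j−1} = 13·(7^j − 2·6^j) − 42·(7^{j−1} − 2·6^{j−1}) = (13·7 − 42)7^{j−1} − 2·(13·6 − 42)6^{j−1} = 49·7^{j−1} − 72·6^{j−1} = 7^{j+1} − 2·6^{j+1}.
By strong induction, T_m = 7^m − 2·6^m for all m ≥ 1.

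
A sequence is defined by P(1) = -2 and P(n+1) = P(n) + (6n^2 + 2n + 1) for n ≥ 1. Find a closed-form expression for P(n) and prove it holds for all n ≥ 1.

Claim: P(n) = 2n^3 − 2n^2 + n − 3.

Base case: P(1) = -2, and 2·1^3 − 2·1^2 + 1 − 3 = -2.
Assume P(r) = 2r^3 − 2r^2 + r − 3.
Then P(r+1) = P(r) + (6r^2 + 2r + 1) = (2r^3 − 2r^2 + r − 3) + (6r^2 + 2r + 1) = 2r^3 + 4r^2 + 3r − 2,
and 2·(r+1)^3 − 2·(r+1)^2 + (r+1) − 3 = 2r^3 + 4r^2 + 3r − 2.
By induction, P(n) = 2n^3 − 2n^2 + n − 3 for all n ≥ 1.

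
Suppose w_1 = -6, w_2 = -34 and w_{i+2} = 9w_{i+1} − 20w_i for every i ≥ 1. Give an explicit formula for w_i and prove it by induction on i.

Claim: w_i = 4^i − 2·5^i.

Base cases: w_1 = -6 and 4^1 − 2·5^1 = -6; w_2 = -34 and 4^2 − 2·5^2 = -34.
Assume w_j = 4^j − 2·5^j for all 1 ≤ j ≤ r, where r ≥ 2.
Then w_{r+1} = 9w_r − 20w_{r−1} = 9·(4^r − 2·5^r) − 20·(4^{r−1} − 2·5^{r−1}) = (9·4 − 20)4^{r−1} − 2·(9·5 − 20)5^{r−1} = 16·4^{r−1} − 50·5^{r−1} = 4^{r+1} − 2·5^{r+1}.
This completes the inductive step, so w_i = 4^i − 2·5^i for all i ≥ 1.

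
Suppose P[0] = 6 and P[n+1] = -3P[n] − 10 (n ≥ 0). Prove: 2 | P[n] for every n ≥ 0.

Base case: P[0] = 6 = 2·3, so 2 | P[0].
Assume 2 | P[m], so P[m] = 2t for some integer t.
Then P[m+1] = -3P[m] − 10 = -3·(2t) − 10 = 2(-3t − 5), so 2 | P[m+1].
Hence 2 | P[n] for every n ≥ 0, by induction.

2 | P[n]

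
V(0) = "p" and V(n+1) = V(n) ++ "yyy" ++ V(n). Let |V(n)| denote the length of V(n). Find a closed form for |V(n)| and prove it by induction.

Claim: |V(n)| = 2^{n+2} − 3.

Base case: |V(0)| = 1, and 2^{0+2} − 3 = 1.
Assume |V(m)| = 2^{m+2} − 3.
Then |V(m+1)| = |V(m)| + 3 + |V(m)| = 2|V(m)| + 3 = 2(2^{m+2} − 3) + 3 = 2^{m+3} − 6 + 3 = 2^{m+3} − 3.
So the formula holds for m+1, and by induction |V(n)| = 2^{n+2} − 3 for all n ≥ 0.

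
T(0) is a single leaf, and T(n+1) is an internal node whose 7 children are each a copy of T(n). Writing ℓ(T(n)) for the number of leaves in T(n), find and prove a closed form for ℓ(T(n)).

Claim: ℓ(T(n)) = 7^n.

Base case: ℓ(T(0)) = 1, and 7^0 = 1.
Assume ℓ(T(m)) = 7^m.
Then ℓ(T(m+1)) = 7·ℓ(T(m)) = 7·7^m = 7^{m+1}.
This completes the inductive step, so ℓ(T(n)) = 7^n for all n ≥ 0.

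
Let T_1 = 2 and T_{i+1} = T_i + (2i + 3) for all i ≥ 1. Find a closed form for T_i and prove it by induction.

Claim: T_i = i^2 + 2i − 1.

Base case: T_1 = 2, and 1^2 + 2·1 − 1 = 2.
Assume T_k = k^2 + 2k − 1.
Then T_{k+1} = T_k + (2k + 3) = (k^2 + 2k − 1) + (2k + 3) = k^2 + 4k + 2,
and (k+1)^2 + 2·(k+1) − 1 = k^2 + 4k + 2.
This completes the inductive step, so T_i = i^2 + 2i − 1 for all i ≥ 1.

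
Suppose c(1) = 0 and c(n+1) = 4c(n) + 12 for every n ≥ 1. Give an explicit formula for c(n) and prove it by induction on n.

Claim: c(n) = 4^n − 4.

Base case: c(1) = 0, and 4^1 − 4 = 4 − 4 = 0.
Assume c(j) = 4^j − 4 for some j ≥ 1.
Then c(j+1) = 4c(j) + 12 = 4·(4^j − 4) + 12 = 4^{j+1} − 16 + 12 = 4^{j+1} − 4.
By induction, c(n) = 4^n − 4 for all n ≥ 1.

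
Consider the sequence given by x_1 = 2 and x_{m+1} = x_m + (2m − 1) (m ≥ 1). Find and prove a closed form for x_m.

Claim: x_m = m^2 − 2m + 3.

Base case: x_1 = 2, and 1^2 − 2·1 + 3 = 2.
Assume x_r = r^2 − 2r + 3.
Then x_{r+1} = x_r + (2r − 1) = (r^2 − 2r + 3) + (2r − 1) = r^2 + 2,
and (r+1)^2 − 2·(r+1) + 3 = r^2 + 2.
This completes the inductive step, so x_m = m^2 − 2m + 3 for all m ≥ 1.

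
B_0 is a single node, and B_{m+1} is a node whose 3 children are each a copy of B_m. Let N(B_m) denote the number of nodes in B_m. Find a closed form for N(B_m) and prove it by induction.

Claim: N(B_m) = (3^{m+1} − 1)/2.

Base case: N(B_0) = 1, and (3^{0+1} − 1)/2 = 1.
Assume N(B_k) = (3^{k+1} − 1)/2.
Then N(B_{k+1}) = 1 + 3N(B_k) = 1 + 3·(3^{k+1} − 1)/2 = 1 + (3^{k+2} − 3)/2 = (2 + 3^{k+2} − 3)/2 = (3^{k+2} − 1)/2.
By induction, N(B_m) = (3^{m+1} − 1)/2 for all m ≥ 0.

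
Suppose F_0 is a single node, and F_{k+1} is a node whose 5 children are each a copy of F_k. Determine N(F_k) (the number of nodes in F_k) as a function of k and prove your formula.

Claim: N(F_k) = (5^{k+1} − 1)/4.

Base case: N(F_0) = 1, and (5^{0+1} − 1)/4 = 1.
Assume N(F_r) = (5^{r+1} − 1)/4.
Then N(F_{r+1}) = 1 + 5N(F_r) = 1 + 5·(5^{r+1} − 1)/4 = 1 + (5^{r+2} − 5)/4 = (4 + 5^{r+2} − 5)/4 = (5^{r+2} − 1)/4.
This completes the inductive step, so N(F_k) = (5^{k+1} − 1)/4 for all k ≥ 0.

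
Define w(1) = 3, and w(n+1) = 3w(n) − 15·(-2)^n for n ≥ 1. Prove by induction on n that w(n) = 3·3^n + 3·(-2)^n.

Base case: w(1) = 3, and 3·3^1 + 3·(-2)^1 = 9 − 6 = 3.
Assume w(m) = 3·3^m + 3·(-2)^m for some m ≥ 1.
Then w(m+1) = 3w(m) − 15·(-2)^m = 3·(3·3^m + 3·(-2)^m) − 15·(-2)^m = 3·3^{m+1} + 9·(-2)^m − 15·(-2)^m = 3·3^{m+1} − 6·(-2)^m = 3·3^{m+1} + 3·(-2)^{m+1}.
By induction, w(n) = 3·3^n + 3·(-2)^n for all n ≥ 1.

w(n) = 3·3^n + 3·(-2)^n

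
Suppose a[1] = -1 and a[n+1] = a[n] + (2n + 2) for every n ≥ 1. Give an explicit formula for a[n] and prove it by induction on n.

Claim: a[n] = n^2 + n − 3.

Base case: a[1] = -1, and 1^2 + 1 − 3 = -1.
Assume a[j] = j^2 + j − 3.
Then a[j+1] = a[j] + (2j + 2) = (j^2 + j − 3) + (2j + 2) = j^2 + 3j − 1,
and (j+1)^2 + (j+1) − 3 = j^2 + 3j − 1.
This completes the inductive step, so a[n] = n^2 + n − 3 for all n ≥ 1.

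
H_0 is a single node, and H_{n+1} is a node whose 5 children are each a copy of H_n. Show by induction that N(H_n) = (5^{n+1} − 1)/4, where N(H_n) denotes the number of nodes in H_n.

Base case: N(H_0) = 1, and (5^{0+1} − 1)/4 = 1.
Assume N(H_r) = (5^{r+1} − 1)/4.
Then N(H_{r+1}) = 1 + 5N(H_r) = 1 + 5·(5^{r+1} − 1)/4 = 1 + (5^{r+2} − 5)/4 = (4 + 5^{r+2} − 5)/4 = (5^{r+2} − 1)/4.
Hence N(H_n) = (5^{n+1} − 1)/4 for every n ≥ 0, by induction.

N(H_n) = (5^{n+1} − 1)/4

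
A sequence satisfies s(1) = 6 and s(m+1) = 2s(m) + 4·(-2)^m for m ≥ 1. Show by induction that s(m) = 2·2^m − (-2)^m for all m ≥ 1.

Base case: s(1) = 6, and 2·2^1 − (-2)^1 = 4 + 2 = 6.
Assume s(k) = 2·2^k − (-2)^k for some k ≥ 1.
Then s(k+1) = 2s(k) + 4·(-2)^k = 2·(2·2^k − (-2)^k) + 4·(-2)^k = 2·2^{k+1} − 2·(-2)^k + 4·(-2)^k = 2·2^{k+1} + 2·(-2)^k = 2·2^{k+1} − (-2)^{k+1}.
So the formula holds for k+1, and by induction s(m) = 2·2^m − (-2)^m for all m ≥ 1.

s(m) = 2·2^m − (-2)^m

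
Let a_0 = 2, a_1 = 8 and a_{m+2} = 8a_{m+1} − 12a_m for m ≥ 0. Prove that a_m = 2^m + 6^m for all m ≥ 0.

Base cases: a_0 = 2 and 2^0 + 6^0 = 2; a_1 = 8 and 2^1 + 6^1 = 8.
Assume a_j = 2^j + 6^j for all 0 ≤ j ≤ r, where r ≥ 1.
Then a_{r+1} = 8a_r − 12a_{r−1} = 8·(2^r + 6^r) − 12·(2^{r−1} + 6^{r−1}) = (8·2 − 12)2^{r−1} + (8·6 − 12)6^{r−1} = 4·2^{r−1} + 36·6^{r−1} = 2^{r+1} + 6^{r+1}.
So the formula holds for r+1, and by strong induction a_m = 2^m + 6^m for all m ≥ 0.

a_m = 2^m + 6^m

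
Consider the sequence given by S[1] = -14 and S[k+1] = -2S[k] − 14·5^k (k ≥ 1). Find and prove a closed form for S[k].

Claim: S[k] = 2·(-2)^k − 2·5^k.

Base case: S[1] = -14, and 2·(-2)^1 − 2·5^1 = -4 − 10 = -14.
Assume S[r] = 2·(-2)^r − 2·5^r for some r ≥ 1.
Then S[r+1] = -2S[r] − 14·5^r = -2·(2·(-2)^r − 2·5^r) − 14·5^r = 2·(-2)^{r+1} + 4·5^r − 14·5^r = 2·(-2)^{r+1} − 10·5^r = 2·(-2)^{r+1} − 2·5^{r+1}.
By induction, S[k] = 2·(-2)^k − 2·5^k for all k ≥ 1.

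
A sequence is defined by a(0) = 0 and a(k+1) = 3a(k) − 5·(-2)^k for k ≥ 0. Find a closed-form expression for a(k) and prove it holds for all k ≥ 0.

Claim: a(k) = -3^k + (-2)^k.

Base case: a(0) = 0, and -3^0 + (-2)^0 = -1 + 1 = 0.
Assume a(j) = -3^j + (-2)^j for some j ≥ 0.
Then a(j+1) = 3a(j) − 5·(-2)^j = 3·(-3^j + (-2)^j) − 5·(-2)^j = -3^{j+1} + 3·(-2)^j − 5·(-2)^j = -3^{j+1} − 2·(-2)^j = -3^{j+1} + (-2)^{j+1}.
By induction, a(k) = -3^k + (-2)^k for all k ≥ 0.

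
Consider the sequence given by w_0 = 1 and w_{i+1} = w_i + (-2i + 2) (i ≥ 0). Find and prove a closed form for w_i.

Claim: w_i = -i^2 + 3i + 1.

Base case: w_0 = 1, and -0^2 + 3·0 + 1 = 1.
Assume w_r = -r^2 + 3r + 1.
Then w_{r+1} = w_r + (-2r + 2) = (-r^2 + 3r + 1) + (-2r + 2) = -r^2 + r + 3,
and -(r+1)^2 + 3·(r+1) + 1 = -r^2 + r + 3.
This completes the inductive step, so w_i = -i^2 + 3i + 1 for all i ≥ 0.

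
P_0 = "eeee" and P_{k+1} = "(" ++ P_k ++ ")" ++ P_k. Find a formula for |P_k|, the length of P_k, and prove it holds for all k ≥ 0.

Claim: |P_k| = 6·2^k − 2.

Base case: |P_0| = 4, and 6·2^0 − 2 = 4.
Assume |P_r| = 6·2^r − 2.
Then |P_{r+1}| = 1 + |P_r| + 1 + |P_r| = 2|P_r| + 2 = 2(6·2^r − 2) + 2 = 6·2^{r+1} − 4 + 2 = 6·2^{r+1} − 2.
This completes the inductive step, so |P_k| = 6·2^k − 2 for all k ≥ 0.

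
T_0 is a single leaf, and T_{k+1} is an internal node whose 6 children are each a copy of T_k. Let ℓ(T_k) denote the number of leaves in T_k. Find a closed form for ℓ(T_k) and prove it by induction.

Claim: ℓ(T_k) = 6^k.

Base case: ℓ(T_0) = 1, and 6^0 = 1.
Assume ℓ(T_m) = 6^m.
Then ℓ(T_{m+1}) = 6·ℓ(T_m) = 6·6^m = 6^{m+1}.
Hence ℓ(T_k) = 6^k for every k ≥ 0, by induction.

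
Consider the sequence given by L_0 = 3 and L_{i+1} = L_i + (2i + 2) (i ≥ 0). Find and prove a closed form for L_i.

Claim: L_i = i^2 + i + 3.

Base case: L_0 = 3, and 0^2 + 0 + 3 = 3.
Assume L_k = k^2 + k + 3.
Then L_{k+1} = L_k + (2k + 2) = (k^2 + k + 3) + (2k + 2) = k^2 + 3k + 5,
and (k+1)^2 + (k+1) + 3 = k^2 + 3k + 5.
Hence L_i = i^2 + i + 3 for every i ≥ 0, by induction.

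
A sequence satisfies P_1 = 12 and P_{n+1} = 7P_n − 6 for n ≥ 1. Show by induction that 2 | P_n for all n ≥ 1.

Base case: P_1 = 12 = 2·6, so 2 | P_1.
Assume 2 | P_m, so P_m = 2t for some integer t.
Then P_{m+1} = 7P_m − 6 = 7·(2t) − 6 = 2(7t − 3), so 2 | P_{m+1}.
By induction, 2 | P_n for all n ≥ 1.

2 | P_n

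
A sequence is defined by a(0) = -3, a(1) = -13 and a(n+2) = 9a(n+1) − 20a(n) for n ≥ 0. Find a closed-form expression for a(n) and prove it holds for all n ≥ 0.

Claim: a(n) = -5^n − 2·4^n.

Base cases: a(0) = -3 and -5^0 − 2·4^0 = -3; a(1) = -13 and -5^1 − 2·4^1 = -13.
Assume a(i) = -5^i − 2·4^i for all 0 ≤ i ≤ j, where j ≥ 1.
Then a(j+1) = 9a(j) − 20a(j−1) = 9·(-5^j − 2·4^j) − 20·(-5^{j−1} − 2·4^{j−1}) = -(9·5 − 20)5^{j−1} − 2·(9·4 − 20)4^{j−1} = -25·5^{j−1} − 32·4^{j−1} = -5^{j+1} − 2·4^{j+1}.
Hence a(n) = -5^n − 2·4^n for every n ≥ 0, by strong induction.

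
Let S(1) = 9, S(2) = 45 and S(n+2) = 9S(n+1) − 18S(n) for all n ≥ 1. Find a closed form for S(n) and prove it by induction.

Claim: S(n) = 6^n + 3^n.

Base cases: S(1) = 9 and 6^1 + 3^1 = 9; S(2) = 45 and 6^2 + 3^2 = 45.
Assume S(j) = 6^j + 3^j for all 1 ≤ j ≤ k, where k ≥ 2.
Then S(k+1) = 9S(k) − 18S(k−1) = 9·(6^k + 3^k) − 18·(6^{k−1} + 3^{k−1}) = (9·6 − 18)6^{k−1} + (9·3 − 18)3^{k−1} = 36·6^{k−1} + 9·3^{k−1} = 6^{k+1} + 3^{k+1}.
Hence S(n) = 6^n + 3^n for every n ≥ 1, by strong induction.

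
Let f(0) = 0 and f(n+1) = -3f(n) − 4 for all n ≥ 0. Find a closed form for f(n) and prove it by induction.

Claim: f(n) = (-3)^n − 1.

Base case: f(0) = 0, and (-3)^0 − 1 = 1 − 1 = 0.
Assume f(k) = (-3)^k − 1 for some k ≥ 0.
Then f(k+1) = -3f(k) − 4 = -3·((-3)^k − 1) − 4 = -3·(-3)^k + 3 − 4 = (-3)^{k+1} − 1.
By induction, f(n) = (-3)^n − 1 for all n ≥ 0.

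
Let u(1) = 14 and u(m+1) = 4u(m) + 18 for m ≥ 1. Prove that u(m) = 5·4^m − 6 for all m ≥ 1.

Base case: u(1) = 14, and 5·4^1 − 6 = 20 − 6 = 14.
Assume u(k) = 5·4^k − 6 for some k ≥ 1.
Then u(k+1) = 4u(k) + 18 = 4·(5·4^k − 6) + 18 = 20·4^k − 24 + 18 = 5·4^{k+1} − 6.
This completes the inductive step, so u(m) = 5·4^m − 6 for all m ≥ 1.

u(m) = 5·4^m − 6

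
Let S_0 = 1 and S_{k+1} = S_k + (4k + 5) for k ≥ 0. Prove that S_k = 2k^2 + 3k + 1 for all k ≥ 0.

Base case: S_0 = 1, and 2·0^2 + 3·0 + 1 = 1.
Assume S_j = 2j^2 + 3j + 1.
Then S_{j+1} = S_j + (4j + 5) = (2j^2 + 3j + 1) + (4j + 5) = 2j^2 + 7j + 6,
and 2·(j+1)^2 + 3·(j+1) + 1 = 2j^2 + 7j + 6.
By induction, S_k = 2k^2 + 3k + 1 for all k ≥ 0.

S_k = 2k^2 + 3k + 1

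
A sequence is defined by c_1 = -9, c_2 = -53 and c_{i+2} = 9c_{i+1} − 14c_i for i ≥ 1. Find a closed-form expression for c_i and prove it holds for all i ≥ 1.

Claim: c_i = -7^i − 2^i.

Base cases: c_1 = -9 and -7^1 − 2^1 = -9; c_2 = -53 and -7^2 − 2^2 = -53.
Assume c_j = -7^j − 2^j for all 1 ≤ j ≤ k, where k ≥ 2.
Then c_{k+1} = 9c_k − 14c_{k−1} = 9·(-7^k − 2^k) − 14·(-7^{k−1} − 2^{k−1}) = -(9·7 − 14)7^{k−1} − (9·2 − 14)2^{k−1} = -49·7^{k−1} − 4·2^{k−1} = -7^{k+1} − 2^{k+1}.
By strong induction, c_i = -7^i − 2^i for all i ≥ 1.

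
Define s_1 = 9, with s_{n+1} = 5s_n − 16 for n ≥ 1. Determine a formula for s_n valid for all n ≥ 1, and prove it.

Claim: s_n = 5^n + 4.

Base case: s_1 = 9, and 5^1 + 4 = 5 + 4 = 9.
Assume s_m = 5^m + 4 for some m ≥ 1.
Then s_{m+1} = 5s_m − 16 = 5·(5^m + 4) − 16 = 5^{m+1} + 20 − 16 = 5^{m+1} + 4.
Hence s_n = 5^n + 4 for every n ≥ 1, by induction.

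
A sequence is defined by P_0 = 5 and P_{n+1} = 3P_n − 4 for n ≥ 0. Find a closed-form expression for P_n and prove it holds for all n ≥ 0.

Claim: P_n = 3^{n+1} + 2.

Base case: P_0 = 5, and 3^{0+1} + 2 = 3 + 2 = 5.
Assume P_k = 3^{k+1} + 2 for some k ≥ 0.
Then P_{k+1} = 3P_k − 4 = 3·(3^{k+1} + 2) − 4 = 3^{k+2} + 6 − 4 = 3^{k+2} + 2.
So the formula holds for k+1, and by induction P_n = 3^{n+1} + 2 for all n ≥ 0.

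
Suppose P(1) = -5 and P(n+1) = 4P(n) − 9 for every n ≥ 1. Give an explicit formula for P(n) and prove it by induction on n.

Claim: P(n) = -2·4^n + 3.

Base case: P(1) = -5, and -2·4^1 + 3 = -8 + 3 = -5.
Assume P(r) = -2·4^r + 3 for some r ≥ 1.
Then P(r+1) = 4P(r) − 9 = 4·(-2·4^r + 3) − 9 = -8·4^r + 12 − 9 = -2·4^{r+1} + 3.
So the formula holds for r+1, and by induction P(n) = -2·4^n + 3 for all n ≥ 1.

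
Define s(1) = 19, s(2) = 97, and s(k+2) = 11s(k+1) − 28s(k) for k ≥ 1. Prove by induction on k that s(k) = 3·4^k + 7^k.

Base cases: s(1) = 19 and 3·4^1 + 7^1 = 19; s(2) = 97 and 3·4^2 + 7^2 = 97.
Assume s(j) = 3·4^j + 7^j for all 1 ≤ j ≤ r, where r ≥ 2.
Then s(r+1) = 11s(r) − 28s(r−1) = 11·(3·4^r + 7^r) − 28·(3·4^{r−1} + 7^{r−1}) = 3·(11·4 − 28)4^{r−1} + (11·7 − 28)7^{r−1} = 48·4^{r−1} + 49·7^{r−1} = 3·4^{r+1} + 7^{r+1}.
So the formula holds for r+1, and by strong induction s(k) = 3·4^k + 7^k for all k ≥ 1.

s(k) = 3·4^k + 7^k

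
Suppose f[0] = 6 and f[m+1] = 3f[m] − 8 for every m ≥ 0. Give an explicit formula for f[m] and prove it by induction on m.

Claim: f[m] = 2·3^m + 4.

Base case: f[0] = 6, and 2·3^0 + 4 = 2 + 4 = 6.
Assume f[j] = 2·3^j + 4 for some j ≥ 0.
Then f[j+1] = 3f[j] − 8 = 3·(2·3^j + 4) − 8 = 6·3^j + 12 − 8 = 2·3^{j+1} + 4.
So the formula holds for j+1, and by induction f[m] = 2·3^m + 4 for all m ≥ 0.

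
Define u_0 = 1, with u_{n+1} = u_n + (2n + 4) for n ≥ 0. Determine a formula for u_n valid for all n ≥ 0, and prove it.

Claim: u_n = n^2 + 3n + 1.

Base case: u_0 = 1, and 0^2 + 3·0 + 1 = 1.
Assume u_j = j^2 + 3j + 1.
Then u_{j+1} = u_j + (2j + 4) = (j^2 + 3j + 1) + (2j + 4) = j^2 + 5j + 5,
and (j+1)^2 + 3·(j+1) + 1 = j^2 + 5j + 5.
Hence u_n = n^2 + 3n + 1 for every n ≥ 0, by induction.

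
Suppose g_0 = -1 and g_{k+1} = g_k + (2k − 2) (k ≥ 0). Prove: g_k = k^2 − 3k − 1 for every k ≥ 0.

Base case: g_0 = -1, and 0^2 − 3·0 − 1 = -1.
Assume g_r = r^2 − 3r − 1.
Then g_{r+1} = g_r + (2r − 2) = (r^2 − 3r − 1) + (2r − 2) = r^2 − r − 3,
and (r+1)^2 − 3·(r+1) − 1 = r^2 − r − 3.
This completes the inductive step, so g_k = k^2 − 3k − 1 for all k ≥ 0.

g_k = k^2 − 3k − 1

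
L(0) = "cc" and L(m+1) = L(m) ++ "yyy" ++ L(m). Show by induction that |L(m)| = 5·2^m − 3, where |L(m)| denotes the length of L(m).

Base case: |L(0)| = 2, and 5·2^0 − 3 = 2.
Assume |L(k)| = 5·2^k − 3.
Then |L(k+1)| = |L(k)| + 3 + |L(k)| = 2|L(k)| + 3 = 2(5·2^k − 3) + 3 = 5·2^{k+1} − 6 + 3 = 5·2^{k+1} − 3.
This completes the inductive step, so |L(m)| = 5·2^m − 3 for all m ≥ 0.

|L(m)| = 5·2^m − 3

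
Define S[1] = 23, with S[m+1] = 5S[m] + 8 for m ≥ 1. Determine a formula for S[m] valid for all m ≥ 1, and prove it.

Claim: S[m] = 5^{m+1} − 2.

Base case: S[1] = 23, and 5^{1+1} − 2 = 25 − 2 = 23.
Assume S[j] = 5^{j+1} − 2 for some j ≥ 1.
Then S[j+1] = 5S[j] + 8 = 5·(5^{j+1} − 2) + 8 = 5^{j+2} − 10 + 8 = 5^{j+2} − 2.
This completes the inductive step, so S[m] = 5^{m+1} − 2 for all m ≥ 1.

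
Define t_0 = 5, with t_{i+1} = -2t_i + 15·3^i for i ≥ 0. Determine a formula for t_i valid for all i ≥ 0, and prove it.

Claim: t_i = 2·(-2)^i + 3·3^i.

Base case: t_0 = 5, and 2·(-2)^0 + 3·3^0 = 2 + 3 = 5.
Assume t_m = 2·(-2)^m + 3·3^m for some m ≥ 0.
Then t_{m+1} = -2t_m + 15·3^m = -2·(2·(-2)^m + 3·3^m) + 15·3^m = 2·(-2)^{m+1} − 6·3^m + 15·3^m = 2·(-2)^{m+1} + 9·3^m = 2·(-2)^{m+1} + 3·3^{m+1}.
By induction, t_i = 2·(-2)^i + 3·3^i for all i ≥ 0.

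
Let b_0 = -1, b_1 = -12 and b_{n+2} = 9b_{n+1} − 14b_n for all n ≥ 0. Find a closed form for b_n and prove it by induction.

Claim: b_n = 2^n − 2·7^n.

Base cases: b_0 = -1 and 2^0 − 2·7^0 = -1; b_1 = -12 and 2^1 − 2·7^1 = -12.
Assume b_j = 2^j − 2·7^j for all 0 ≤ j ≤ k, where k ≥ 1.
Then b_{k+1} = 9b_k − 14b_{k−1} = 9·(2^k − 2·7^k) − 14·(2^{k−1} − 2·7^{k−1}) = (9·2 − 14)2^{k−1} − 2·(9·7 − 14)7^{k−1} = 4·2^{k−1} − 98·7^{k−1} = 2^{k+1} − 2·7^{k+1}.
So the formula holds for k+1, and by strong induction b_n = 2^n − 2·7^n for all n ≥ 0.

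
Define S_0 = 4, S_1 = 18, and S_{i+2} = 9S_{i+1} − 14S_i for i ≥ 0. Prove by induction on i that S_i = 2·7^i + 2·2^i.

Base cases: S_0 = 4 and 2·7^0 + 2·2^0 = 4; S_1 = 18 and 2·7^1 + 2·2^1 = 18.
Assume S_j = 2·7^j + 2·2^j for all 0 ≤ j ≤ m, where m ≥ 1.
Then S_{m+1} = 9S_m − 14S_{m−1} = 9·(2·7^m + 2·2^m) − 14·(2·7^{m−1} + 2·2^{m−1}) = 2·(9·7 − 14)7^{m−1} + 2·(9·2 − 14)2^{m−1} = 98·7^{m−1} + 8·2^{m−1} = 2·7^{m+1} + 2·2^{m+1}.
Hence S_i = 2·7^i + 2·2^i for every i ≥ 0, by strong induction.

S_i = 2·7^i + 2·2^i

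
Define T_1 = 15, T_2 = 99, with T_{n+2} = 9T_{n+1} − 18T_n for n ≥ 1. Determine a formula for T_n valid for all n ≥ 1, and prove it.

Claim: T_n = 3·6^n − 3^n.

Base cases: T_1 = 15 and 3·6^1 − 3^1 = 15; T_2 = 99 and 3·6^2 − 3^2 = 99.
Assume T_j = 3·6^j − 3^j for all 1 ≤ j ≤ r, where r ≥ 2.
Then T_{r+1} = 9T_r − 18T_{r−1} = 9·(3·6^r − 3^r) − 18·(3·6^{r−1} − 3^{r−1}) = 3·(9·6 − 18)6^{r−1} − (9·3 − 18)3^{r−1} = 108·6^{r−1} − 9·3^{r−1} = 3·6^{r+1} − 3^{r+1}.
By strong induction, T_n = 3·6^n − 3^n for all n ≥ 1.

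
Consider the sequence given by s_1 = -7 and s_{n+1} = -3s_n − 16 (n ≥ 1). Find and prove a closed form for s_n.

Claim: s_n = (-3)^n − 4.

Base case: s_1 = -7, and (-3)^1 − 4 = -3 − 4 = -7.
Assume s_j = (-3)^j − 4 for some j ≥ 1.
Then s_{j+1} = -3s_j − 16 = -3·((-3)^j − 4) − 16 = -3·(-3)^j + 12 − 16 = (-3)^{j+1} − 4.
So the formula holds for j+1, and by induction s_n = (-3)^n − 4 for all n ≥ 1.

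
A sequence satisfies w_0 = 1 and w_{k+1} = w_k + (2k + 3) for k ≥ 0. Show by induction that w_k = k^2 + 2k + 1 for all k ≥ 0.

Base case: w_0 = 1, and 0^2 + 2·0 + 1 = 1.
Assume w_m = m^2 + 2m + 1.
Then w_{m+1} = w_m + (2m + 3) = (m^2 + 2m + 1) + (2m + 3) = m^2 + 4m + 4,
and (m+1)^2 + 2·(m+1) + 1 = m^2 + 4m + 4.
Hence w_k = k^2 + 2k + 1 for every k ≥ 0, by induction.

w_k = k^2 + 2k + 1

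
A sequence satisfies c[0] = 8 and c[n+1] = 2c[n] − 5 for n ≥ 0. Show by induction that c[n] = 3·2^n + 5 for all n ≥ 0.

Base case: c[0] = 8, and 3·2^0 + 5 = 3 + 5 = 8.
Assume c[k] = 3·2^k + 5 for some k ≥ 0.
Then c[k+1] = 2c[k] − 5 = 2·(3·2^k + 5) − 5 = 6·2^k + 10 − 5 = 3·2^{k+1} + 5.
This completes the inductive step, so c[n] = 3·2^n + 5 for all n ≥ 0.

c[n] = 3·2^n + 5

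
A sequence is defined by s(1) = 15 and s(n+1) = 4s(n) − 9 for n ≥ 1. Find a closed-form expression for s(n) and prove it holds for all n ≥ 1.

Claim: s(n) = 3·4^n + 3.

Base case: s(1) = 15, and 3·4^1 + 3 = 12 + 3 = 15.
Assume s(m) = 3·4^m + 3 for some m ≥ 1.
Then s(m+1) = 4s(m) − 9 = 4·(3·4^m + 3) − 9 = 12·4^m + 12 − 9 = 3·4^{m+1} + 3.
By induction, s(n) = 3·4^n + 3 for all n ≥ 1.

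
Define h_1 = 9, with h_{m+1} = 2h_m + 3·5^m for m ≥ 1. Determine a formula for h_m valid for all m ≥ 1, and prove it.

Claim: h_m = 2·2^m + 5^m.

Base case: h_1 = 9, and 2·2^1 + 5^1 = 4 + 5 = 9.
Assume h_r = 2·2^r + 5^r for some r ≥ 1.
Then h_{r+1} = 2h_r + 3·5^r = 2·(2·2^r + 5^r) + 3·5^r = 2·2^{r+1} + 2·5^r + 3·5^r = 2·2^{r+1} + 5·5^r = 2·2^{r+1} + 5^{r+1}.
By induction, h_m = 2·2^m + 5^m for all m ≥ 1.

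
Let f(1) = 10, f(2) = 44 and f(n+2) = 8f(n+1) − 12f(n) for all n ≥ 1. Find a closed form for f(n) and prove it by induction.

Claim: f(n) = 6^n + 2·2^n.

Base cases: f(1) = 10 and 6^1 + 2·2^1 = 10; f(2) = 44 and 6^2 + 2·2^2 = 44.
Assume f(i) = 6^i + 2·2^i for all 1 ≤ i ≤ j, where j ≥ 2.
Then f(j+1) = 8f(j) − 12f(j−1) = 8·(6^j + 2·2^j) − 12·(6^{j−1} + 2·2^{j−1}) = (8·6 − 12)6^{j−1} + 2·(8·2 − 12)2^{j−1} = 36·6^{j−1} + 8·2^{j−1} = 6^{j+1} + 2·2^{j+1}.
Hence f(n) = 6^n + 2·2^n for every n ≥ 1, by strong induction.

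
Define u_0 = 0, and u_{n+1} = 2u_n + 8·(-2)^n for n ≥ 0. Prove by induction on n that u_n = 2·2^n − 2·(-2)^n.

Base case: u_0 = 0, and 2·2^0 − 2·(-2)^0 = 2 − 2 = 0.
Assume u_m = 2·2^m − 2·(-2)^m for some m ≥ 0.
Then u_{m+1} = 2u_m + 8·(-2)^m = 2·(2·2^m − 2·(-2)^m) + 8·(-2)^m = 2·2^{m+1} − 4·(-2)^m + 8·(-2)^m = 2·2^{m+1} + 4·(-2)^m = 2·2^{m+1} − 2·(-2)^{m+1}.
So the formula holds for m+1, and by induction u_n = 2·2^n − 2·(-2)^n for all n ≥ 0.

u_n = 2·2^n − 2·(-2)^n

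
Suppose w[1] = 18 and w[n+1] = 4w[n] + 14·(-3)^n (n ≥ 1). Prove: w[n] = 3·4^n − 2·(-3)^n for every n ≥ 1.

Base case: w[1] = 18, and 3·4^1 − 2·(-3)^1 = 12 + 6 = 18.
Assume w[m] = 3·4^m − 2·(-3)^m for some m ≥ 1.
Then w[m+1] = 4w[m] + 14·(-3)^m = 4·(3·4^m − 2·(-3)^m) + 14·(-3)^m = 3·4^{m+1} − 8·(-3)^m + 14·(-3)^m = 3·4^{m+1} + 6·(-3)^m = 3·4^{m+1} − 2·(-3)^{m+1}.
By induction, w[n] = 3·4^n − 2·(-3)^n for all n ≥ 1.

w[n] = 3·4^n − 2·(-3)^n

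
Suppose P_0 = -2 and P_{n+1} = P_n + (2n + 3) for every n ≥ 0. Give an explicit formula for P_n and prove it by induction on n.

Claim: P_n = n^2 + 2n − 2.

Base case: P_0 = -2, and 0^2 + 2·0 − 2 = -2.
Assume P_m = m^2 + 2m − 2.
Then P_{m+1} = P_m + (2m + 3) = (m^2 + 2m − 2) + (2m + 3) = m^2 + 4m + 1,
and (m+1)^2 + 2·(m+1) − 2 = m^2 + 4m + 1.
This completes the inductive step, so P_n = n^2 + 2n − 2 for all n ≥ 0.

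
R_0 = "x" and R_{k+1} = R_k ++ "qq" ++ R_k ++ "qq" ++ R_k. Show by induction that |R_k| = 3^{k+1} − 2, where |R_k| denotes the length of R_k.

Base case: |R_0| = 1, and 3^{0+1} − 2 = 1.
Assume |R_m| = 3^{m+1} − 2.
Then |R_{m+1}| = 3|R_m| + 4 = 3(3^{m+1} − 2) + 4 = 3^{m+2} − 6 + 4 = 3^{m+2} − 2.
So the formula holds for m+1, and by induction |R_k| = 3^{k+1} − 2 for all k ≥ 0.

|R_k| = 3^{k+1} − 2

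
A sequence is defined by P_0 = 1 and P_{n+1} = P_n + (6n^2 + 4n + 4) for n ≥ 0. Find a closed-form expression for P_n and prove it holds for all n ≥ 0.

Claim: P_n = 2n^3 − n^2 + 3n + 1.

Base case: P_0 = 1, and 2·0^3 − 0^2 + 3·0 + 1 = 1.
Assume P_r = 2r^3 − r^2 + 3r + 1.
Then P_{r+1} = P_r + (6r^2 + 4r + 4) = (2r^3 − r^2 + 3r + 1) + (6r^2 + 4r + 4) = 2r^3 + 5r^2 + 7r + 5,
and 2·(r+1)^3 − (r+1)^2 + 3·(r+1) + 1 = 2r^3 + 5r^2 + 7r + 5.
Hence P_n = 2n^3 − n^2 + 3n + 1 for every n ≥ 0, by induction.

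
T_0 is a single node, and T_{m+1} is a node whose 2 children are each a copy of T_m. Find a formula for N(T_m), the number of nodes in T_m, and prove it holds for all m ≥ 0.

Claim: N(T_m) = 2^{m+1} − 1.

Base case: N(T_0) = 1, and 2^{0+1} − 1 = 1.
Assume N(T_r) = 2^{r+1} − 1.
Then N(T_{r+1}) = 1 + 2N(T_r) = 1 + 2(2^{r+1} − 1) = 2^{r+2} − 2 + 1 = 2^{r+2} − 1.
Hence N(T_m) = 2^{m+1} − 1 for every m ≥ 0, by induction.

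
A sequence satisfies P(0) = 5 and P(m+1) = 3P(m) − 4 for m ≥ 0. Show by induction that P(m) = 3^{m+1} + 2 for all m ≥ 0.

Base case: P(0) = 5, and 3^{0+1} + 2 = 3 + 2 = 5.
Assume P(j) = 3^{j+1} + 2 for some j ≥ 0.
Then P(j+1) = 3P(j) − 4 = 3·(3^{j+1} + 2) − 4 = 3^{j+2} + 6 − 4 = 3^{j+2} + 2.
By induction, P(m) = 3^{m+1} + 2 for all m ≥ 0.

P(m) = 3^{m+1} + 2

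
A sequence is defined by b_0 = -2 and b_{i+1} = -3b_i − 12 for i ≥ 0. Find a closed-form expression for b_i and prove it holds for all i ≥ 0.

Claim: b_i = (-3)^i − 3.

Base case: b_0 = -2, and (-3)^0 − 3 = 1 − 3 = -2.
Assume b_k = (-3)^k − 3 for some k ≥ 0.
Then b_{k+1} = -3b_k − 12 = -3·((-3)^k − 3) − 12 = -3·(-3)^k + 9 − 12 = (-3)^{k+1} − 3.
This completes the inductive step, so b_i = (-3)^i − 3 for all i ≥ 0.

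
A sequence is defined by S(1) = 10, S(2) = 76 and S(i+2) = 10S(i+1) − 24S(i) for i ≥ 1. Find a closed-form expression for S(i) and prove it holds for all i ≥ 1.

Claim: S(i) = 3·6^i − 2·4^i.

Base cases: S(1) = 10 and 3·6^1 − 2·4^1 = 10; S(2) = 76 and 3·6^2 − 2·4^2 = 76.
Assume S(j) = 3·6^j − 2·4^j for all 1 ≤ j ≤ m, where m ≥ 2.
Then S(m+1) = 10S(m) − 24S(m−1) = 10·(3·6^m − 2·4^m) − 24·(3·6^{m−1} − 2·4^{m−1}) = 3·(10·6 − 24)6^{m−1} − 2·(10·4 − 24)4^{m−1} = 108·6^{m−1} − 32·4^{m−1} = 3·6^{m+1} − 2·4^{m+1}.
Hence S(i) = 3·6^i − 2·4^i for every i ≥ 1, by strong induction.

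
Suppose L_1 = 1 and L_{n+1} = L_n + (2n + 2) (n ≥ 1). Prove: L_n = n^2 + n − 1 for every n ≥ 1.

Base case: L_1 = 1, and 1^2 + 1 − 1 = 1.
Assume L_j = j^2 + j − 1.
Then L_{j+1} = L_j + (2j + 2) = (j^2 + j − 1) + (2j + 2) = j^2 + 3j + 1,
and (j+1)^2 + (j+1) − 1 = j^2 + 3j + 1.
By induction, L_n = n^2 + n − 1 for all n ≥ 1.

L_n = n^2 + n − 1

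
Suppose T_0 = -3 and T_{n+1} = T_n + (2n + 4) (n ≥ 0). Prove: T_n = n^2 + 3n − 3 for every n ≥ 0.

Base case: T_0 = -3, and 0^2 + 3·0 − 3 = -3.
Assume T_m = m^2 + 3m − 3.
Then T_{m+1} = T_m + (2m + 4) = (m^2 + 3m − 3) + (2m + 4) = m^2 + 5m + 1,
and (m+1)^2 + 3·(m+1) − 3 = m^2 + 5m + 1.
Hence T_n = n^2 + 3n − 3 for every n ≥ 0, by induction.

T_n = n^2 + 3n − 3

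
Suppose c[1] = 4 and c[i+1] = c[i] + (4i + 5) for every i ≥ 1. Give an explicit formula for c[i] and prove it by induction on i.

Claim: c[i] = 2i^2 + 3i − 1.

Base case: c[1] = 4, and 2·1^2 + 3·1 − 1 = 4.
Assume c[j] = 2j^2 + 3j − 1.
Then c[j+1] = c[j] + (4j + 5) = (2j^2 + 3j − 1) + (4j + 5) = 2j^2 + 7j + 4,
and 2·(j+1)^2 + 3·(j+1) − 1 = 2j^2 + 7j + 4.
Hence c[i] = 2i^2 + 3i − 1 for every i ≥ 1, by induction.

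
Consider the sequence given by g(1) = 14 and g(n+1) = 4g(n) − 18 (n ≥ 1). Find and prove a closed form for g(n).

Claim: g(n) = 2·4^n + 6.

Base case: g(1) = 14, and 2·4^1 + 6 = 8 + 6 = 14.
Assume g(k) = 2·4^k + 6 for some k ≥ 1.
Then g(k+1) = 4g(k) − 18 = 4·(2·4^k + 6) − 18 = 8·4^k + 24 − 18 = 2·4^{k+1} + 6.
This completes the inductive step, so g(n) = 2·4^n + 6 for all n ≥ 1.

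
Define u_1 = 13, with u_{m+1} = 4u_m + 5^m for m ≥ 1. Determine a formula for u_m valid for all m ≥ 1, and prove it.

Claim: u_m = 2·4^m + 5^m.

Base case: u_1 = 13, and 2·4^1 + 5^1 = 8 + 5 = 13.
Assume u_r = 2·4^r + 5^r for some r ≥ 1.
Then u_{r+1} = 4u_r + 5^r = 4·(2·4^r + 5^r) + 5^r = 2·4^{r+1} + 4·5^r + 5^r = 2·4^{r+1} + 5·5^r = 2·4^{r+1} + 5^{r+1}.
This completes the inductive step, so u_m = 2·4^m + 5^m for all m ≥ 1.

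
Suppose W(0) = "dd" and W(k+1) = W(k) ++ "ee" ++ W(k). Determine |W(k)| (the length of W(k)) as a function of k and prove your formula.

Claim: |W(k)| = 2^{k+2} − 2.

Base case: |W(0)| = 2, and 2^{0+2} − 2 = 2.
Assume |W(m)| = 2^{m+2} − 2.
Then |W(m+1)| = |W(m)| + 2 + |W(m)| = 2|W(m)| + 2 = 2(2^{m+2} − 2) + 2 = 2^{m+3} − 4 + 2 = 2^{m+3} − 2.
By induction, |W(k)| = 2^{k+2} − 2 for all k ≥ 0.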